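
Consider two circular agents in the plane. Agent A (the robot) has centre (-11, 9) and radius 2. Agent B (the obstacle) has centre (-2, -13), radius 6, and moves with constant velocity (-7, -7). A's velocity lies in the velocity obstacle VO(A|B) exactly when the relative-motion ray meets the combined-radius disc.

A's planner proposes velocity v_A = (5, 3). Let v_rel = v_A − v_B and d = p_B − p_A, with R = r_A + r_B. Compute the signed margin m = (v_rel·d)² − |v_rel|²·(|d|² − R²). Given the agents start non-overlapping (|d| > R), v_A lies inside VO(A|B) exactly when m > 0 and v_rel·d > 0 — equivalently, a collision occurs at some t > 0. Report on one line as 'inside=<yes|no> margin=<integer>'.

d = (9, -22),  |d|² = 565;  R = 2+6 = 8,  c = 565−8² = 501
v_rel = (12, 10),  |v_rel|² = 244;  v_rel·d = (12)·(9) + (10)·(-22) = -112
244·t² + 224·t + 501 = 0  ⇒  m = (-112)² − 244·501 = -109700
m = -109700 < 0,  v_rel·d = -112 < 0  ⇒  outside

inside=no margin=-109700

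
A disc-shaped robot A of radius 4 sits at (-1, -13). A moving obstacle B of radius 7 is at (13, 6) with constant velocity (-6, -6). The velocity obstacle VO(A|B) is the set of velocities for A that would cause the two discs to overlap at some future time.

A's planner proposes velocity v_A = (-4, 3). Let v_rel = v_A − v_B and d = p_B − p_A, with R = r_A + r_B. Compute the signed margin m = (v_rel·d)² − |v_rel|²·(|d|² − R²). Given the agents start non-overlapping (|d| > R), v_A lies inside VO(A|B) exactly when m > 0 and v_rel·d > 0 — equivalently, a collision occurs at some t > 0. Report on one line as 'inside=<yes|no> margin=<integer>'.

d = (14, 19),  |d|² = 557;  R = 4+7 = 11,  c = 557−11² = 436
v_rel = (2, 9),  |v_rel|² = 85;  v_rel·d = (2)·(14) + (9)·(19) = 199
85·t² − 398·t + 436 = 0  ⇒  m = 199² − 85·436 = 2541
m = 2541 > 0,  v_rel·d = 199 > 0  ⇒  inside

inside=yes margin=2541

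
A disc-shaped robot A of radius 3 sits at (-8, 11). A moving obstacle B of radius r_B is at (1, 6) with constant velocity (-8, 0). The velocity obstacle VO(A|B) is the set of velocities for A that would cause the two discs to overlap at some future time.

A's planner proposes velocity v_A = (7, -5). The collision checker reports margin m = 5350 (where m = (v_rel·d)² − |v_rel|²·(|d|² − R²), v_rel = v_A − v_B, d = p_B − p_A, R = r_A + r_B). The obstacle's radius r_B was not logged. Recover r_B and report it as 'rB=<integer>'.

m = 5350
d = (9, -5);  v_rel = (15, -5),  |v_rel|² = 250
v_rel×d = (15)·(-5) − (-5)·(9) = -30
since m = R²·250 − (-30)²:  R² = (900 + 5350) / 250 = 25
R = √25 = 5  ⇒  r_B = 5 − 3 = 2

rB=2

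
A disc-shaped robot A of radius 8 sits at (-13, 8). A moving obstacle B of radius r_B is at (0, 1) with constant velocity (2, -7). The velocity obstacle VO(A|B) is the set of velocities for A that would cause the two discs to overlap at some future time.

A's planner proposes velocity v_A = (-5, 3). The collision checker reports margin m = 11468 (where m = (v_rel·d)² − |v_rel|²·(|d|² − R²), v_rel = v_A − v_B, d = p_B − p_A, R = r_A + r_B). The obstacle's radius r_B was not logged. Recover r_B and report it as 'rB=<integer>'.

m = 11468
d = (13, -7);  v_rel = (-7, 10),  |v_rel|² = 149
v_rel×d = (-7)·(-7) − (10)·(13) = -81
since m = R²·149 − (-81)²:  R² = (6561 + 11468) / 149 = 121
R = √121 = 11  ⇒  r_B = 11 − 8 = 3

rB=3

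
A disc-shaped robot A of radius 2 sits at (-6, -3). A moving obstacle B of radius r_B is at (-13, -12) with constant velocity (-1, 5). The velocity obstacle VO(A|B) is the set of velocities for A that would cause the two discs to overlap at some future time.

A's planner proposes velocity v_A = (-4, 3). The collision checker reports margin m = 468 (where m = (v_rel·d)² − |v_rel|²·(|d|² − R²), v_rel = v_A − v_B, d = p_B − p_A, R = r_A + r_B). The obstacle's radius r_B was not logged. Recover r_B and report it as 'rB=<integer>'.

m = 468
d = (-7, -9);  v_rel = (-3, -2),  |v_rel|² = 13
v_rel×d = (-3)·(-9) − (-2)·(-7) = 13
since m = R²·13 − 13²:  R² = (169 + 468) / 13 = 49
R = √49 = 7  ⇒  r_B = 7 − 2 = 5

rB=5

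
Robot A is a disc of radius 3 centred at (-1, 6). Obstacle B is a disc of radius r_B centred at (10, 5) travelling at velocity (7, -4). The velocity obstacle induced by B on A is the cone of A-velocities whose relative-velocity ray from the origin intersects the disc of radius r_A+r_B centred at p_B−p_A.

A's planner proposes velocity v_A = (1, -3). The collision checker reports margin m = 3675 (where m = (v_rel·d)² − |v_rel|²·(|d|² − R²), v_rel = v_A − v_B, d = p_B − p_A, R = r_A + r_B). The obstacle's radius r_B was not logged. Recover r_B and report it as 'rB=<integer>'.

m = 3675
d = (11, -1);  v_rel = (-6, 1),  |v_rel|² = 37
v_rel×d = (-6)·(-1) − (1)·(11) = -5
since m = R²·37 − (-5)²:  R² = (25 + 3675) / 37 = 100
R = √100 = 10  ⇒  r_B = 10 − 3 = 7

rB=7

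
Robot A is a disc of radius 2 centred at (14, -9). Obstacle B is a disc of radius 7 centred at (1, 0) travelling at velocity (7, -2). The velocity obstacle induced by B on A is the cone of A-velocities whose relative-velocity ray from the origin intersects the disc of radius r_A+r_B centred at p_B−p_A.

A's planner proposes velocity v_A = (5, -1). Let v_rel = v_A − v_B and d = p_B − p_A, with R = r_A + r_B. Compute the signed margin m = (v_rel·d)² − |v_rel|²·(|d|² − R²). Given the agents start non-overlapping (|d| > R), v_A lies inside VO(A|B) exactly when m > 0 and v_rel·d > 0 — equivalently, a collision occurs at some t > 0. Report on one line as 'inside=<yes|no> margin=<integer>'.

d = (-13, 9),  |d|² = 250;  R = 2+7 = 9,  c = 250−9² = 169
v_rel = (-2, 1),  |v_rel|² = 5;  v_rel·d = (-2)·(-13) + (1)·(9) = 35
5·t² − 70·t + 169 = 0  ⇒  m = 35² − 5·169 = 380
m = 380 > 0,  v_rel·d = 35 > 0  ⇒  inside

inside=yes margin=380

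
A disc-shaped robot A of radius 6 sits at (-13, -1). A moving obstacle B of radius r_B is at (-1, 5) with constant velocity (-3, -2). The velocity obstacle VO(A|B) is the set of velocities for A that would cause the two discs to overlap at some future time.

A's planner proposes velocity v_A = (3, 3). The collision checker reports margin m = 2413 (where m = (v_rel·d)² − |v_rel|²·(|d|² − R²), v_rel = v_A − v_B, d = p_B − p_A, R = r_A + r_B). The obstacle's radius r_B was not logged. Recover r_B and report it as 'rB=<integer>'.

m = 2413
d = (12, 6);  v_rel = (6, 5),  |v_rel|² = 61
v_rel×d = (6)·(6) − (5)·(12) = -24
since m = R²·61 − (-24)²:  R² = (576 + 2413) / 61 = 49
R = √49 = 7  ⇒  r_B = 7 − 6 = 1

rB=1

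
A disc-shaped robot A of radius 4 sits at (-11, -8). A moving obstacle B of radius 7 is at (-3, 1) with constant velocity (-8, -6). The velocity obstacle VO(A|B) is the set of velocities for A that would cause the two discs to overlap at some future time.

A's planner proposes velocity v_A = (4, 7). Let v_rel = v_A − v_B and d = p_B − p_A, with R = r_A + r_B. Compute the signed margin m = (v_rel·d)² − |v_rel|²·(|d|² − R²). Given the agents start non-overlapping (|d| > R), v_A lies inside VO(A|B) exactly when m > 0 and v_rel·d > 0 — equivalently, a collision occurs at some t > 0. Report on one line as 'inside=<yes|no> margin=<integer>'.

d = (8, 9),  |d|² = 145;  R = 4+7 = 11,  c = 145−11² = 24
v_rel = (12, 13),  |v_rel|² = 313;  v_rel·d = (12)·(8) + (13)·(9) = 213
313·t² − 426·t + 24 = 0  ⇒  m = 213² − 313·24 = 37857
m = 37857 > 0,  v_rel·d = 213 > 0  ⇒  inside

inside=yes margin=37857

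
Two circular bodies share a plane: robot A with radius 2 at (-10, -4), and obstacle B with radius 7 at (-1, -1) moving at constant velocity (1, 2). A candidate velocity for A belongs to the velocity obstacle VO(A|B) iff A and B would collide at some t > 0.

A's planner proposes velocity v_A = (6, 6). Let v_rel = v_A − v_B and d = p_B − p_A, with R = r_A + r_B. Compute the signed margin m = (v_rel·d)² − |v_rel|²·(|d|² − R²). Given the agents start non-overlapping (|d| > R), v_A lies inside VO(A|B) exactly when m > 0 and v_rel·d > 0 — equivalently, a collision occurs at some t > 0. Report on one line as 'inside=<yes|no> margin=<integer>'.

d = (9, 3),  |d|² = 90;  R = 2+7 = 9,  c = 90−9² = 9
v_rel = (5, 4),  |v_rel|² = 41;  v_rel·d = (5)·(9) + (4)·(3) = 57
41·t² − 114·t + 9 = 0  ⇒  m = 57² − 41·9 = 2880
m = 2880 > 0,  v_rel·d = 57 > 0  ⇒  inside

inside=yes margin=2880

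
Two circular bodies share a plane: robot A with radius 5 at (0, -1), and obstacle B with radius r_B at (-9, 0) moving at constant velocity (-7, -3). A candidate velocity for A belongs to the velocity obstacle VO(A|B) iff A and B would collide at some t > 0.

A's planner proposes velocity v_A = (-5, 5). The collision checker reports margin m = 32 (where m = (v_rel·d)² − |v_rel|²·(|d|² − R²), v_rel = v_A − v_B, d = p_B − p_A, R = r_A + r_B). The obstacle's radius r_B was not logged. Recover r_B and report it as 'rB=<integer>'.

m = 32
d = (-9, 1);  v_rel = (2, 8),  |v_rel|² = 68
v_rel×d = (2)·(1) − (8)·(-9) = 74
since m = R²·68 − 74²:  R² = (5476 + 32) / 68 = 81
R = √81 = 9  ⇒  r_B = 9 − 5 = 4

rB=4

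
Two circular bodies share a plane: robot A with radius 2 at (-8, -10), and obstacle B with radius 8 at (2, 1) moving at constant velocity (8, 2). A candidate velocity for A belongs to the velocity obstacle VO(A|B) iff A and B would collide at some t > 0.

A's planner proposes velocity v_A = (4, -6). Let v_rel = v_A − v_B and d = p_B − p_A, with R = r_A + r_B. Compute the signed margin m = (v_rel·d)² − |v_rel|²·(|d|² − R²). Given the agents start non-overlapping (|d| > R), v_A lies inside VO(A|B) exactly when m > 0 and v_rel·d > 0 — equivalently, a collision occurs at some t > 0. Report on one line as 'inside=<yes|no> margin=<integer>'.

d = (10, 11),  |d|² = 221;  R = 2+8 = 10,  c = 221−10² = 121
v_rel = (-4, -8),  |v_rel|² = 80;  v_rel·d = (-4)·(10) + (-8)·(11) = -128
80·t² + 256·t + 121 = 0  ⇒  m = (-128)² − 80·121 = 6704
m = 6704 > 0,  v_rel·d = -128 < 0  ⇒  outside

inside=no margin=6704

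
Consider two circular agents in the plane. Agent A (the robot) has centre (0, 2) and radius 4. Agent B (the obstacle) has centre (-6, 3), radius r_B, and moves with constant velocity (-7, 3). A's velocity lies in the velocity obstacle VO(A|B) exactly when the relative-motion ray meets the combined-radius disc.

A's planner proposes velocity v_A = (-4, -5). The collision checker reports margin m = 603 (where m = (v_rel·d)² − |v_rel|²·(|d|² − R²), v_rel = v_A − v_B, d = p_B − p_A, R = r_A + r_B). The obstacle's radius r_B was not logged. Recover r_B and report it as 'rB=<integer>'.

m = 603
d = (-6, 1);  v_rel = (3, -8),  |v_rel|² = 73
v_rel×d = (3)·(1) − (-8)·(-6) = -45
since m = R²·73 − (-45)²:  R² = (2025 + 603) / 73 = 36
R = √36 = 6  ⇒  r_B = 6 − 4 = 2

rB=2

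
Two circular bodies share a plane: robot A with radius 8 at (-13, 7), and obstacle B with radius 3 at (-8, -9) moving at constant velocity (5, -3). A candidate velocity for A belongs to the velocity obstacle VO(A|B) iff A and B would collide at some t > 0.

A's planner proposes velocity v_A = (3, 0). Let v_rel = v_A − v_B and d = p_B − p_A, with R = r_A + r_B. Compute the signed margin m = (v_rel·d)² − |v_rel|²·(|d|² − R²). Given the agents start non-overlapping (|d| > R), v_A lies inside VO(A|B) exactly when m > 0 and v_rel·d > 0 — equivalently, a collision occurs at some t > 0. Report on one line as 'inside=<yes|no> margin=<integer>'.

d = (5, -16),  |d|² = 281;  R = 8+3 = 11,  c = 281−11² = 160
v_rel = (-2, 3),  |v_rel|² = 13;  v_rel·d = (-2)·(5) + (3)·(-16) = -58
13·t² + 116·t + 160 = 0  ⇒  m = (-58)² − 13·160 = 1284
m = 1284 > 0,  v_rel·d = -58 < 0  ⇒  outside

inside=no margin=1284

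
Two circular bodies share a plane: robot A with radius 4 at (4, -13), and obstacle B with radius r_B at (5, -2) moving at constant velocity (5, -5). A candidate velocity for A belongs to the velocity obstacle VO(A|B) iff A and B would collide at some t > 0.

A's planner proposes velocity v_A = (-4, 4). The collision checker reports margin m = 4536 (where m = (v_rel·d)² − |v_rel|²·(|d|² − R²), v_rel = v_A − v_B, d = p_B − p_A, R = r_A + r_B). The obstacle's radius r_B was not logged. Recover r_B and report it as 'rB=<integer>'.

m = 4536
d = (1, 11);  v_rel = (-9, 9),  |v_rel|² = 162
v_rel×d = (-9)·(11) − (9)·(1) = -108
since m = R²·162 − (-108)²:  R² = (11664 + 4536) / 162 = 100
R = √100 = 10  ⇒  r_B = 10 − 4 = 6

rB=6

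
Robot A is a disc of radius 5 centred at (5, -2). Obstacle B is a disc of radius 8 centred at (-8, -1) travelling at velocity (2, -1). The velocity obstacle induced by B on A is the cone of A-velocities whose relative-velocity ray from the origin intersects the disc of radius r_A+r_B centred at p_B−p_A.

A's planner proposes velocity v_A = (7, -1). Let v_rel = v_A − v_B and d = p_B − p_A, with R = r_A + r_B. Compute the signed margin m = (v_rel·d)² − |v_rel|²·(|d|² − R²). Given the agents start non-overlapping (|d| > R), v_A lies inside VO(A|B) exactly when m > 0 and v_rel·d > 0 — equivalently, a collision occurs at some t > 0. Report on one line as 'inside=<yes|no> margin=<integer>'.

d = (-13, 1),  |d|² = 170;  R = 5+8 = 13,  c = 170−13² = 1
v_rel = (5, 0),  |v_rel|² = 25;  v_rel·d = (5)·(-13) + (0)·(1) = -65
25·t² + 130·t + 1 = 0  ⇒  m = (-65)² − 25·1 = 4200
m = 4200 > 0,  v_rel·d = -65 < 0  ⇒  outside

inside=no margin=4200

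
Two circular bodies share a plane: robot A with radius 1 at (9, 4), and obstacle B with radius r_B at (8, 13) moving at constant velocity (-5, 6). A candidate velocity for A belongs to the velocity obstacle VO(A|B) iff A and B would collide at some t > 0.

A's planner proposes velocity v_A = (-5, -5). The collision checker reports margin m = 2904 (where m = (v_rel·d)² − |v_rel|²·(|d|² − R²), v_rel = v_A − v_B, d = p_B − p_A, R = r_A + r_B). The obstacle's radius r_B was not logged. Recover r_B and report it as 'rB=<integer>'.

m = 2904
d = (-1, 9);  v_rel = (0, -11),  |v_rel|² = 121
v_rel×d = (0)·(9) − (-11)·(-1) = -11
since m = R²·121 − (-11)²:  R² = (121 + 2904) / 121 = 25
R = √25 = 5  ⇒  r_B = 5 − 1 = 4

rB=4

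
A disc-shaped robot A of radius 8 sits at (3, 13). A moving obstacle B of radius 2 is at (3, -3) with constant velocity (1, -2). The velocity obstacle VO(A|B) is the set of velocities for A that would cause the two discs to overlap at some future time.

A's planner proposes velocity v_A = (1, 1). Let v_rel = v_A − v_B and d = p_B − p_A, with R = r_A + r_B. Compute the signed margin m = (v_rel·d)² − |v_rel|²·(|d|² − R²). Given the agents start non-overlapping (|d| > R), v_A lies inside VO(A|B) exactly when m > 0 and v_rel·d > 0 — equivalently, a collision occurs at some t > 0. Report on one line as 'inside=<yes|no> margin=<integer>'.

d = (0, -16),  |d|² = 256;  R = 8+2 = 10,  c = 256−10² = 156
v_rel = (0, 3),  |v_rel|² = 9;  v_rel·d = (0)·(0) + (3)·(-16) = -48
9·t² + 96·t + 156 = 0  ⇒  m = (-48)² − 9·156 = 900
m = 900 > 0,  v_rel·d = -48 < 0  ⇒  outside

inside=no margin=900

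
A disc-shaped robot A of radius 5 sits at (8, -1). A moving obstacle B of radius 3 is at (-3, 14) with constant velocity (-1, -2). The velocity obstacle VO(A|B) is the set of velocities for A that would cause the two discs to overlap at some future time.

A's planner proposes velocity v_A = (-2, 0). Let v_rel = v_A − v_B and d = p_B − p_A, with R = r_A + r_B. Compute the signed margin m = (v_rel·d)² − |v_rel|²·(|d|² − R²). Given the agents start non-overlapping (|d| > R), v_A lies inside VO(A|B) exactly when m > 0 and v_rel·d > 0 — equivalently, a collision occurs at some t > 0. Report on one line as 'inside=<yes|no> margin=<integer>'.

d = (-11, 15),  |d|² = 346;  R = 5+3 = 8,  c = 346−8² = 282
v_rel = (-1, 2),  |v_rel|² = 5;  v_rel·d = (-1)·(-11) + (2)·(15) = 41
5·t² − 82·t + 282 = 0  ⇒  m = 41² − 5·282 = 271
m = 271 > 0,  v_rel·d = 41 > 0  ⇒  inside

inside=yes margin=271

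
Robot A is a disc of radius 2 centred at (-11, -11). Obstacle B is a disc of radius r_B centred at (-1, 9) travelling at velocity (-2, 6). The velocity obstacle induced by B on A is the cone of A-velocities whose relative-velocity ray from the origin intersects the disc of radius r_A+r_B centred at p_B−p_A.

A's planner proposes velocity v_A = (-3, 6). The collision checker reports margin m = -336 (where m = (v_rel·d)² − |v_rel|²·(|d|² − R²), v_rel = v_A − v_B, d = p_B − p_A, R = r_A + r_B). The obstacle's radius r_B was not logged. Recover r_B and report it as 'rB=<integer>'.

m = -336
d = (10, 20);  v_rel = (-1, 0),  |v_rel|² = 1
v_rel×d = (-1)·(20) − (0)·(10) = -20
since m = R²·1 − (-20)²:  R² = (400 + -336) / 1 = 64
R = √64 = 8  ⇒  r_B = 8 − 2 = 6

rB=6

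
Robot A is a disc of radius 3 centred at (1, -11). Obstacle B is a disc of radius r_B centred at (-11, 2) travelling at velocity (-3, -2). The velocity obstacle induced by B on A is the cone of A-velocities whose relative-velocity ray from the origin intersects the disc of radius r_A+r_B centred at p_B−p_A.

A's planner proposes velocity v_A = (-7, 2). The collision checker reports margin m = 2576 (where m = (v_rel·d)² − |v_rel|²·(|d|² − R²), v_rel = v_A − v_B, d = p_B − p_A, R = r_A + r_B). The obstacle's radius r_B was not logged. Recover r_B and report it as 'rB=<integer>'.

m = 2576
d = (-12, 13);  v_rel = (-4, 4),  |v_rel|² = 32
v_rel×d = (-4)·(13) − (4)·(-12) = -4
since m = R²·32 − (-4)²:  R² = (16 + 2576) / 32 = 81
R = √81 = 9  ⇒  r_B = 9 − 3 = 6

rB=6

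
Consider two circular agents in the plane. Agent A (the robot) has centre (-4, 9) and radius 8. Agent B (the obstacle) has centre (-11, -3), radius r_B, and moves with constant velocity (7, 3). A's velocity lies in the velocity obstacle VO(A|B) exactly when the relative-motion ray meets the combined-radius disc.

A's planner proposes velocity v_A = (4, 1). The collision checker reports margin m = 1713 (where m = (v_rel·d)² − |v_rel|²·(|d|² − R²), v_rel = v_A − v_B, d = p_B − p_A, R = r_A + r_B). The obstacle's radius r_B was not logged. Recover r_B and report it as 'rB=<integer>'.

m = 1713
d = (-7, -12);  v_rel = (-3, -2),  |v_rel|² = 13
v_rel×d = (-3)·(-12) − (-2)·(-7) = 22
since m = R²·13 − 22²:  R² = (484 + 1713) / 13 = 169
R = √169 = 13  ⇒  r_B = 13 − 8 = 5

rB=5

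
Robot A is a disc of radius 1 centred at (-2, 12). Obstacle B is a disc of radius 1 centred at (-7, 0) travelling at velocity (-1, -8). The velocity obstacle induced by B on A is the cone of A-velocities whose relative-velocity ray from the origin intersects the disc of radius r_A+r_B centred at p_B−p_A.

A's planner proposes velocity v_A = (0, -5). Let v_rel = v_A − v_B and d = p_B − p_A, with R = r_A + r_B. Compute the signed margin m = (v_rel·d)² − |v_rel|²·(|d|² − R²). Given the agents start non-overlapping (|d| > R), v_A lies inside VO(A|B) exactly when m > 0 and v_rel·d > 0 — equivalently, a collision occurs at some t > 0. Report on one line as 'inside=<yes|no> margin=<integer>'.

d = (-5, -12),  |d|² = 169;  R = 1+1 = 2,  c = 169−2² = 165
v_rel = (1, 3),  |v_rel|² = 10;  v_rel·d = (1)·(-5) + (3)·(-12) = -41
10·t² + 82·t + 165 = 0  ⇒  m = (-41)² − 10·165 = 31
m = 31 > 0,  v_rel·d = -41 < 0  ⇒  outside

inside=no margin=31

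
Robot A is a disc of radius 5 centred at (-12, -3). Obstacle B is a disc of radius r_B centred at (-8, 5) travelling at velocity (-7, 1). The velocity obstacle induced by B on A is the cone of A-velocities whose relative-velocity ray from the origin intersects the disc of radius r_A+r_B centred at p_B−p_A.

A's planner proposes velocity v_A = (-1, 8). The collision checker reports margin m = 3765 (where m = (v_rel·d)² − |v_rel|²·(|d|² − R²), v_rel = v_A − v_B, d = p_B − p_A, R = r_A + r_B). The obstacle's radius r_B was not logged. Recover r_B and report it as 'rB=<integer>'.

m = 3765
d = (4, 8);  v_rel = (6, 7),  |v_rel|² = 85
v_rel×d = (6)·(8) − (7)·(4) = 20
since m = R²·85 − 20²:  R² = (400 + 3765) / 85 = 49
R = √49 = 7  ⇒  r_B = 7 − 5 = 2

rB=2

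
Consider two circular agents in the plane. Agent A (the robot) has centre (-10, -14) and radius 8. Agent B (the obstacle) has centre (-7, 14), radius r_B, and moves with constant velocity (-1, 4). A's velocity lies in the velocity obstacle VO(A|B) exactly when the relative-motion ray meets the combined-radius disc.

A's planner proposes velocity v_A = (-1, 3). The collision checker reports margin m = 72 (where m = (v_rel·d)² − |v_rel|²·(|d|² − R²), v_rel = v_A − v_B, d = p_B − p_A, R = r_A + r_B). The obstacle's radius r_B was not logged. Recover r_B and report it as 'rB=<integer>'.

m = 72
d = (3, 28);  v_rel = (0, -1),  |v_rel|² = 1
v_rel×d = (0)·(28) − (-1)·(3) = 3
since m = R²·1 − 3²:  R² = (9 + 72) / 1 = 81
R = √81 = 9  ⇒  r_B = 9 − 8 = 1

rB=1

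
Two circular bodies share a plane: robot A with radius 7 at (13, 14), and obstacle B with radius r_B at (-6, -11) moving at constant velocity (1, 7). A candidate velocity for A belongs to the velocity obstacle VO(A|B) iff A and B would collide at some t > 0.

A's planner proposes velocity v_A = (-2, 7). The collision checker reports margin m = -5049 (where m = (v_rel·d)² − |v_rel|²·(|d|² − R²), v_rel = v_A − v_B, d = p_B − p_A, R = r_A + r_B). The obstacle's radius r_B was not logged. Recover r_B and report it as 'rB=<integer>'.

m = -5049
d = (-19, -25);  v_rel = (-3, 0),  |v_rel|² = 9
v_rel×d = (-3)·(-25) − (0)·(-19) = 75
since m = R²·9 − 75²:  R² = (5625 + -5049) / 9 = 64
R = √64 = 8  ⇒  r_B = 8 − 7 = 1

rB=1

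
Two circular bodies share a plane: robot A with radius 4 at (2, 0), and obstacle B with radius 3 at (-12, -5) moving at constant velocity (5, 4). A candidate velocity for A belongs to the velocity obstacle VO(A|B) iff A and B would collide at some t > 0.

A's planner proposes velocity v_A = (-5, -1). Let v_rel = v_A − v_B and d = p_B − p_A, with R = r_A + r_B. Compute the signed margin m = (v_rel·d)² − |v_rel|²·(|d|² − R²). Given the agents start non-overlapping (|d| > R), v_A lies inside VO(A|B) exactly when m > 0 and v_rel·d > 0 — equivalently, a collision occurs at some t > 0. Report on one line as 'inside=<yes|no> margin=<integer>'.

d = (-14, -5),  |d|² = 221;  R = 4+3 = 7,  c = 221−7² = 172
v_rel = (-10, -5),  |v_rel|² = 125;  v_rel·d = (-10)·(-14) + (-5)·(-5) = 165
125·t² − 330·t + 172 = 0  ⇒  m = 165² − 125·172 = 5725
m = 5725 > 0,  v_rel·d = 165 > 0  ⇒  inside

inside=yes margin=5725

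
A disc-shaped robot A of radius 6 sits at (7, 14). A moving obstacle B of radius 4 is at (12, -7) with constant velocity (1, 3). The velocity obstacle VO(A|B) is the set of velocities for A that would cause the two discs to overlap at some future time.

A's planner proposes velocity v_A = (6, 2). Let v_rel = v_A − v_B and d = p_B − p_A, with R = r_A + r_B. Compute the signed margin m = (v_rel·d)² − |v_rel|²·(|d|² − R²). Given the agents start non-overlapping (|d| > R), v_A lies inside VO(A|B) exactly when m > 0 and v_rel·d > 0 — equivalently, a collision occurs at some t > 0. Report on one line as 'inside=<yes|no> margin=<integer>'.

d = (5, -21),  |d|² = 466;  R = 6+4 = 10,  c = 466−10² = 366
v_rel = (5, -1),  |v_rel|² = 26;  v_rel·d = (5)·(5) + (-1)·(-21) = 46
26·t² − 92·t + 366 = 0  ⇒  m = 46² − 26·366 = -7400
m = -7400 < 0,  v_rel·d = 46 > 0  ⇒  outside

inside=no margin=-7400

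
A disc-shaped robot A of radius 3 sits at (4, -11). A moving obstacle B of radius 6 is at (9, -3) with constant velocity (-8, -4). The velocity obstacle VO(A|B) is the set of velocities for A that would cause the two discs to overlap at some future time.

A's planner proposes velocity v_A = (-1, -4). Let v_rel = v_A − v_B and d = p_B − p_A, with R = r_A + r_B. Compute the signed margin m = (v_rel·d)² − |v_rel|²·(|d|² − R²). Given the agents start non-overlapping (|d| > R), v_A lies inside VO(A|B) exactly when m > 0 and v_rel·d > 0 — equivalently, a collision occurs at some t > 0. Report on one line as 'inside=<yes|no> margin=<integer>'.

d = (5, 8),  |d|² = 89;  R = 3+6 = 9,  c = 89−9² = 8
v_rel = (7, 0),  |v_rel|² = 49;  v_rel·d = (7)·(5) + (0)·(8) = 35
49·t² − 70·t + 8 = 0  ⇒  m = 35² − 49·8 = 833
m = 833 > 0,  v_rel·d = 35 > 0  ⇒  inside

inside=yes margin=833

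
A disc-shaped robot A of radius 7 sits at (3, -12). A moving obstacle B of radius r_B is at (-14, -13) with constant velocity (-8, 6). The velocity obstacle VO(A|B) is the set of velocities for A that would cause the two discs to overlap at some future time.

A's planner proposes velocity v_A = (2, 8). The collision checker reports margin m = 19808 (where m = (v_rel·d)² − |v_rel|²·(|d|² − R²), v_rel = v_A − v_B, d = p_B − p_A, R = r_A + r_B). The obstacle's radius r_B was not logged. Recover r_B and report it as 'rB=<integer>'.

m = 19808
d = (-17, -1);  v_rel = (10, 2),  |v_rel|² = 104
v_rel×d = (10)·(-1) − (2)·(-17) = 24
since m = R²·104 − 24²:  R² = (576 + 19808) / 104 = 196
R = √196 = 14  ⇒  r_B = 14 − 7 = 7

rB=7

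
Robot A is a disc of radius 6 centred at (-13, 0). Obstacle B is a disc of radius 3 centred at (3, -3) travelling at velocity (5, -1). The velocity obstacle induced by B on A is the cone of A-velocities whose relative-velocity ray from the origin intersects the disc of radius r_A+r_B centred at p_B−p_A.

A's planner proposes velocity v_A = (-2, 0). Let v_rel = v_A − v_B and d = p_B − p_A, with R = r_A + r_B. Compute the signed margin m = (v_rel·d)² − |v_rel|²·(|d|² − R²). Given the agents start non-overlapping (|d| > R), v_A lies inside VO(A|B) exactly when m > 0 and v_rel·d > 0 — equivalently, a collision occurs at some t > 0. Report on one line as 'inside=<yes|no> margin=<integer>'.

d = (16, -3),  |d|² = 265;  R = 6+3 = 9,  c = 265−9² = 184
v_rel = (-7, 1),  |v_rel|² = 50;  v_rel·d = (-7)·(16) + (1)·(-3) = -115
50·t² + 230·t + 184 = 0  ⇒  m = (-115)² − 50·184 = 4025
m = 4025 > 0,  v_rel·d = -115 < 0  ⇒  outside

inside=no margin=4025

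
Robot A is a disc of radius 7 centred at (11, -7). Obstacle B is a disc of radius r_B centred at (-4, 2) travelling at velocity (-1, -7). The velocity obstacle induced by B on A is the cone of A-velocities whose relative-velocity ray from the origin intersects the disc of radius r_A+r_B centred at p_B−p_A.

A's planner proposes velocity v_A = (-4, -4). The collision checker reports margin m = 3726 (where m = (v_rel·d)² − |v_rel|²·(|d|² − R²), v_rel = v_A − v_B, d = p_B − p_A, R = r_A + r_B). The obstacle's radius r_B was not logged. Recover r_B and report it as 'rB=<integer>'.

m = 3726
d = (-15, 9);  v_rel = (-3, 3),  |v_rel|² = 18
v_rel×d = (-3)·(9) − (3)·(-15) = 18
since m = R²·18 − 18²:  R² = (324 + 3726) / 18 = 225
R = √225 = 15  ⇒  r_B = 15 − 7 = 8

rB=8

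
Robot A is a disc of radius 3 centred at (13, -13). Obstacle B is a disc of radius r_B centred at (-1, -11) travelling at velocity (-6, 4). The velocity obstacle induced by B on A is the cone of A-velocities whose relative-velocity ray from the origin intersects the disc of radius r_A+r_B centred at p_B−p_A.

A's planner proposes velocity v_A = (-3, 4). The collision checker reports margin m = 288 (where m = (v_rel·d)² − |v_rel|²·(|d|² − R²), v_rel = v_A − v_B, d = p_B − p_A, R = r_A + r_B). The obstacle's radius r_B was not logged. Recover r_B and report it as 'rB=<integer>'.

m = 288
d = (-14, 2);  v_rel = (3, 0),  |v_rel|² = 9
v_rel×d = (3)·(2) − (0)·(-14) = 6
since m = R²·9 − 6²:  R² = (36 + 288) / 9 = 36
R = √36 = 6  ⇒  r_B = 6 − 3 = 3

rB=3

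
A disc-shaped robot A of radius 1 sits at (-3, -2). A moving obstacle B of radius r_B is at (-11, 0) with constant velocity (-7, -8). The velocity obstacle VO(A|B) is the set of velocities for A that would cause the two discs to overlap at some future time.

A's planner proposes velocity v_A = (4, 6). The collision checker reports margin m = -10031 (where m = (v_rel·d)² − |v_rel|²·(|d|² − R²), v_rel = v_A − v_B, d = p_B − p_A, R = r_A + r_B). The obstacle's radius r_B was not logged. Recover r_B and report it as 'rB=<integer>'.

m = -10031
d = (-8, 2);  v_rel = (11, 14),  |v_rel|² = 317
v_rel×d = (11)·(2) − (14)·(-8) = 134
since m = R²·317 − 134²:  R² = (17956 + -10031) / 317 = 25
R = √25 = 5  ⇒  r_B = 5 − 1 = 4

rB=4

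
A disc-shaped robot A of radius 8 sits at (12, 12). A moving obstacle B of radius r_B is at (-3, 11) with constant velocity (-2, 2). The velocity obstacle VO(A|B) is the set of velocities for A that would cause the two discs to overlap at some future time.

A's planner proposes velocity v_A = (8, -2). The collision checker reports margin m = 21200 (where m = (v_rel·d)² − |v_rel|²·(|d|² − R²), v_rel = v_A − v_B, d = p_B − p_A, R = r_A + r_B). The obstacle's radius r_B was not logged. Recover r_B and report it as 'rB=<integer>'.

m = 21200
d = (-15, -1);  v_rel = (10, -4),  |v_rel|² = 116
v_rel×d = (10)·(-1) − (-4)·(-15) = -70
since m = R²·116 − (-70)²:  R² = (4900 + 21200) / 116 = 225
R = √225 = 15  ⇒  r_B = 15 − 8 = 7

rB=7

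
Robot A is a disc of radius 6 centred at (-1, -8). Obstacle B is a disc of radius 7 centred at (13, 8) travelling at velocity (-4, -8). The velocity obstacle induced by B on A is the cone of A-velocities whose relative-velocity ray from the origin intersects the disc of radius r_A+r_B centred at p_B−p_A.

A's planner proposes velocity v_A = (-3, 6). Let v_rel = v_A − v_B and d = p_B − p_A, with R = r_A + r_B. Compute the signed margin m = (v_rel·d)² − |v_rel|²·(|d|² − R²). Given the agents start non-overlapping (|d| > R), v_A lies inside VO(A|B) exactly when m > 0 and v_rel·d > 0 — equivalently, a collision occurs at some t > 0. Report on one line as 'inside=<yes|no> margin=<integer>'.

d = (14, 16),  |d|² = 452;  R = 6+7 = 13,  c = 452−13² = 283
v_rel = (1, 14),  |v_rel|² = 197;  v_rel·d = (1)·(14) + (14)·(16) = 238
197·t² − 476·t + 283 = 0  ⇒  m = 238² − 197·283 = 893
m = 893 > 0,  v_rel·d = 238 > 0  ⇒  inside

inside=yes margin=893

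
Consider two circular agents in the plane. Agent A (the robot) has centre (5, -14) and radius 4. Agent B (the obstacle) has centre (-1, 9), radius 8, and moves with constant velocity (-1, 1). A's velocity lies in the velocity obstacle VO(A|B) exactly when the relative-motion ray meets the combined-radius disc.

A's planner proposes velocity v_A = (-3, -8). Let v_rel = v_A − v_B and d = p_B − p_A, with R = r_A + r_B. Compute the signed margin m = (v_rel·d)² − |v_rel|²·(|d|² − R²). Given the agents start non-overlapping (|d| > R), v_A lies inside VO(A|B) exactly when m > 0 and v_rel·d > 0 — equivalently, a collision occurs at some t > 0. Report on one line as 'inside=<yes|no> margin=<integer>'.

d = (-6, 23),  |d|² = 565;  R = 4+8 = 12,  c = 565−12² = 421
v_rel = (-2, -9),  |v_rel|² = 85;  v_rel·d = (-2)·(-6) + (-9)·(23) = -195
85·t² + 390·t + 421 = 0  ⇒  m = (-195)² − 85·421 = 2240
m = 2240 > 0,  v_rel·d = -195 < 0  ⇒  outside

inside=no margin=2240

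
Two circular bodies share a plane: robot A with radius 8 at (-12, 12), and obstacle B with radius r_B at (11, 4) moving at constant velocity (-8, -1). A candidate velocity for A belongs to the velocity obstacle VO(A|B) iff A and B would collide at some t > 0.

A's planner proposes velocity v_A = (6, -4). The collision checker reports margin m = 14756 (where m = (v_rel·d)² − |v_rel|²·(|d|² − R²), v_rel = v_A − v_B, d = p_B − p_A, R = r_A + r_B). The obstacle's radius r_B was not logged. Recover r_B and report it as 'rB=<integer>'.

m = 14756
d = (23, -8);  v_rel = (14, -3),  |v_rel|² = 205
v_rel×d = (14)·(-8) − (-3)·(23) = -43
since m = R²·205 − (-43)²:  R² = (1849 + 14756) / 205 = 81
R = √81 = 9  ⇒  r_B = 9 − 8 = 1

rB=1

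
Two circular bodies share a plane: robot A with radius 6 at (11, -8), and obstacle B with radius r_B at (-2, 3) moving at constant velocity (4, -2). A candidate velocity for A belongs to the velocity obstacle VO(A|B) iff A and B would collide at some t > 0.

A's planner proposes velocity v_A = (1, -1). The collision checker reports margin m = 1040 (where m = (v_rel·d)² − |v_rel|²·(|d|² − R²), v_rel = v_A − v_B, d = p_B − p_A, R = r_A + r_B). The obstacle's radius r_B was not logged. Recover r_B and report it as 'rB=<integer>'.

m = 1040
d = (-13, 11);  v_rel = (-3, 1),  |v_rel|² = 10
v_rel×d = (-3)·(11) − (1)·(-13) = -20
since m = R²·10 − (-20)²:  R² = (400 + 1040) / 10 = 144
R = √144 = 12  ⇒  r_B = 12 − 6 = 6

rB=6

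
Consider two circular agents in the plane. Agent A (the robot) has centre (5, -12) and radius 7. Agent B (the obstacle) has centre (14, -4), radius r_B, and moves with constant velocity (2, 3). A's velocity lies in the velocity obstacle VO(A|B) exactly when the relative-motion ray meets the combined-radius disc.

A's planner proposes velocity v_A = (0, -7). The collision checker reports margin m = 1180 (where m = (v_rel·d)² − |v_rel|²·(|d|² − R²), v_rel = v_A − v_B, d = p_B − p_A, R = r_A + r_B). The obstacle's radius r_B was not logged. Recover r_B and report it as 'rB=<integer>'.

m = 1180
d = (9, 8);  v_rel = (-2, -10),  |v_rel|² = 104
v_rel×d = (-2)·(8) − (-10)·(9) = 74
since m = R²·104 − 74²:  R² = (5476 + 1180) / 104 = 64
R = √64 = 8  ⇒  r_B = 8 − 7 = 1

rB=1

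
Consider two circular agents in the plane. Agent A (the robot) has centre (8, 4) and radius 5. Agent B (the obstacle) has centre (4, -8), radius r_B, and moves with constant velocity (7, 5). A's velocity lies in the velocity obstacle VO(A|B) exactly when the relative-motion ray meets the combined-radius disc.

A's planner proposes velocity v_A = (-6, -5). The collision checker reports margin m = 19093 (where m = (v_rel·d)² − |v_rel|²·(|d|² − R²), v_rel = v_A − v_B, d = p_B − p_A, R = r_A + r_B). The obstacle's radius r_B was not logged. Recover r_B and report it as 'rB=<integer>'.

m = 19093
d = (-4, -12);  v_rel = (-13, -10),  |v_rel|² = 269
v_rel×d = (-13)·(-12) − (-10)·(-4) = 116
since m = R²·269 − 116²:  R² = (13456 + 19093) / 269 = 121
R = √121 = 11  ⇒  r_B = 11 − 5 = 6

rB=6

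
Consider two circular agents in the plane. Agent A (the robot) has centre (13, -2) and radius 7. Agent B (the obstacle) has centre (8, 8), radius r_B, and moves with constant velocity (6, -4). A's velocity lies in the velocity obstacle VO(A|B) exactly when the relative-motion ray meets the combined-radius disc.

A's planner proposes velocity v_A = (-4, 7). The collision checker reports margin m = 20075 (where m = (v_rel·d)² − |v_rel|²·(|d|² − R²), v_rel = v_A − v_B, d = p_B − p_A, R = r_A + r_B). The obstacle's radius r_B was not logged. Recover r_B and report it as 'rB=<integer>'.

m = 20075
d = (-5, 10);  v_rel = (-10, 11),  |v_rel|² = 221
v_rel×d = (-10)·(10) − (11)·(-5) = -45
since m = R²·221 − (-45)²:  R² = (2025 + 20075) / 221 = 100
R = √100 = 10  ⇒  r_B = 10 − 7 = 3

rB=3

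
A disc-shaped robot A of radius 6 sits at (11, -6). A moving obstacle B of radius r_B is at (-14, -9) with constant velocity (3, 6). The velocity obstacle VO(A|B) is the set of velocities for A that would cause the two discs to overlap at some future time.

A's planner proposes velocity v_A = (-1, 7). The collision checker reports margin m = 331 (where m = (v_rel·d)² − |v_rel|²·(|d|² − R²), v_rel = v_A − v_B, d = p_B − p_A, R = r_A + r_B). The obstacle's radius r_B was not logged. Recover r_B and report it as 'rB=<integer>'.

m = 331
d = (-25, -3);  v_rel = (-4, 1),  |v_rel|² = 17
v_rel×d = (-4)·(-3) − (1)·(-25) = 37
since m = R²·17 − 37²:  R² = (1369 + 331) / 17 = 100
R = √100 = 10  ⇒  r_B = 10 − 6 = 4

rB=4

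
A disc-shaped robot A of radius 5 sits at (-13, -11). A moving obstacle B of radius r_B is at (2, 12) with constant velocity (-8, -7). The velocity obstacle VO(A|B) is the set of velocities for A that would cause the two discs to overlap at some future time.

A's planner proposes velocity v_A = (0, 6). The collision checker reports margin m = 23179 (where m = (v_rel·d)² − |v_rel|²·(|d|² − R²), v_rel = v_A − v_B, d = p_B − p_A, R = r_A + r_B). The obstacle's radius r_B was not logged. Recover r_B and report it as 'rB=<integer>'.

m = 23179
d = (15, 23);  v_rel = (8, 13),  |v_rel|² = 233
v_rel×d = (8)·(23) − (13)·(15) = -11
since m = R²·233 − (-11)²:  R² = (121 + 23179) / 233 = 100
R = √100 = 10  ⇒  r_B = 10 − 5 = 5

rB=5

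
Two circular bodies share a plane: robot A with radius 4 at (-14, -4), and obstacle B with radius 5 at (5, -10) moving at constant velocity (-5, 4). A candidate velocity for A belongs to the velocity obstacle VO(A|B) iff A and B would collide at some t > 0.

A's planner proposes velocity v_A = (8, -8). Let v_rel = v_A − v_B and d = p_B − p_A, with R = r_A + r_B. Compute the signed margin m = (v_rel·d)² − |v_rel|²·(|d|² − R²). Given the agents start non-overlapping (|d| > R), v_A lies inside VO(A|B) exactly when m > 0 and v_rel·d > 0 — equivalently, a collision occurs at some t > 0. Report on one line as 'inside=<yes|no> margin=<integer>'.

d = (19, -6),  |d|² = 397;  R = 4+5 = 9,  c = 397−9² = 316
v_rel = (13, -12),  |v_rel|² = 313;  v_rel·d = (13)·(19) + (-12)·(-6) = 319
313·t² − 638·t + 316 = 0  ⇒  m = 319² − 313·316 = 2853
m = 2853 > 0,  v_rel·d = 319 > 0  ⇒  inside

inside=yes margin=2853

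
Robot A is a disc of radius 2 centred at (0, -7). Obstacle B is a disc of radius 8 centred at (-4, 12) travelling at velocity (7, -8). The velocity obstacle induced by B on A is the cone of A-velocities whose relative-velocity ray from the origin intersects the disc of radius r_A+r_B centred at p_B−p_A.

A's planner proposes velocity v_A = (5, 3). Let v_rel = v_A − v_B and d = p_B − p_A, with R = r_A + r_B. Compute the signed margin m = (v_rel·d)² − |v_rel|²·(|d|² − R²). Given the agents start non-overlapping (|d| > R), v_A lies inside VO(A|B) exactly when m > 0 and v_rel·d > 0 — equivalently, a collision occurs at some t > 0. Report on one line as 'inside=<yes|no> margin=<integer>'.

d = (-4, 19),  |d|² = 377;  R = 2+8 = 10,  c = 377−10² = 277
v_rel = (-2, 11),  |v_rel|² = 125;  v_rel·d = (-2)·(-4) + (11)·(19) = 217
125·t² − 434·t + 277 = 0  ⇒  m = 217² − 125·277 = 12464
m = 12464 > 0,  v_rel·d = 217 > 0  ⇒  inside

inside=yes margin=12464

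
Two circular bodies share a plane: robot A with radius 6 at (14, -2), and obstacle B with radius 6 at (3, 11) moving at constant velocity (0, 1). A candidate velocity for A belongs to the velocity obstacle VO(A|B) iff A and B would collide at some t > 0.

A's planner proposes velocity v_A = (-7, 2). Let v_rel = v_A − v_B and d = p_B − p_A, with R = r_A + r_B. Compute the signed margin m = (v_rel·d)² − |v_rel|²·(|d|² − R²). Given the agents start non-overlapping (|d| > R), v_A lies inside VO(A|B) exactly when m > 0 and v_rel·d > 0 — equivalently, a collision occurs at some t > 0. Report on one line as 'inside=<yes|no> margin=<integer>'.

d = (-11, 13),  |d|² = 290;  R = 6+6 = 12,  c = 290−12² = 146
v_rel = (-7, 1),  |v_rel|² = 50;  v_rel·d = (-7)·(-11) + (1)·(13) = 90
50·t² − 180·t + 146 = 0  ⇒  m = 90² − 50·146 = 800
m = 800 > 0,  v_rel·d = 90 > 0  ⇒  inside

inside=yes margin=800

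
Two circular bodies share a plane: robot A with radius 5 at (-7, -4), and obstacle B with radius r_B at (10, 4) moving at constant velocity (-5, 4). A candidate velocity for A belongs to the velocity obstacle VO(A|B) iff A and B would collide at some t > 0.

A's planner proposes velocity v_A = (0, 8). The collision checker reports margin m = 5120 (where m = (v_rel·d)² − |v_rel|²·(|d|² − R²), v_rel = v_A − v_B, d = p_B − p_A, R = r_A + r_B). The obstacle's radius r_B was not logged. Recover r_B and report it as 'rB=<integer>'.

m = 5120
d = (17, 8);  v_rel = (5, 4),  |v_rel|² = 41
v_rel×d = (5)·(8) − (4)·(17) = -28
since m = R²·41 − (-28)²:  R² = (784 + 5120) / 41 = 144
R = √144 = 12  ⇒  r_B = 12 − 5 = 7

rB=7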